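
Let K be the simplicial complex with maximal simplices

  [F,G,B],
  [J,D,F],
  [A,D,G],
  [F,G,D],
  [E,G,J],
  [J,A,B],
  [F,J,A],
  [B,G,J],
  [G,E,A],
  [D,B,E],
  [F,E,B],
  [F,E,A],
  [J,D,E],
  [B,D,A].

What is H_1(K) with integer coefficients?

H_1 = Z^2.

We work with the vertex ordering A < B < D < E < F < G < J. The simplices of K, each written with vertices in increasing order, are:

  0-simplices (7): A, B, D, E, F, G, J
  1-simplices (21): AB, AD, AE, AF, AG, AJ, BD, BE, BF, BG, BJ, DE, DF, DG, DJ, EF, EG, EJ, FG, FJ, GJ
  2-simplices (14): ABD, ABJ, ADG, AEF, AEG, AFJ, BDE, BEF, BFG, BGJ, DEJ, DFG, DFJ, EGJ

Hence C_0 ≅ Z^7, C_1 ≅ Z^21, C_2 ≅ Z^14.

The boundary map ∂_1: C_1 → C_0 sends each edge [p,q] (with p < q) to q − p. For instance
  ∂DG = G − D.
This gives a 7×21 integer matrix of rank 6; reducing to Smith normal form yields diagonal entries (1,1,1,1,1,1).

The boundary map ∂_2: C_2 → C_1 maps a triangle to the signed sum of its edges. For instance
  ∂BGJ = GJ − BJ + BG,
  ∂DEJ = EJ − DJ + DE.
The 21×14 boundary matrix has rank 13 and Smith normal form diag(1,1,1,1,1,1,1,1,1,1,1,1,1).

Reading off H_k = ker ∂_k / im ∂_{k+1}:

  H_1: rank ker ∂_1 − rank ∂_2 = (21 − 6) − 13 = 2, and the invariant factors of ∂_2 are all 1, so H_1 = Z^2.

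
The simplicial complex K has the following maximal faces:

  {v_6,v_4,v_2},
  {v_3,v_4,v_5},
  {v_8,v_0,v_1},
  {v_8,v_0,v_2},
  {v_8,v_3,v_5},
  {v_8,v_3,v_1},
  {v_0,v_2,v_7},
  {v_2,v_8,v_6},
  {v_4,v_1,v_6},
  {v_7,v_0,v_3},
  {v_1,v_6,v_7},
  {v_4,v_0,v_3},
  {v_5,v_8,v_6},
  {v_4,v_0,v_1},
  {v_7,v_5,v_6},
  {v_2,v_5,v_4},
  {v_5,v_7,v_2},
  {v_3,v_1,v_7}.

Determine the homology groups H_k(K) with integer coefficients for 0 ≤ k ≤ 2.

Order the vertices as v_0 < v_1 < v_2 < v_3 < v_4 < v_5 < v_6 < v_7 < v_8. Listing each simplex with vertices in this order, K has dimension 2 with simplices:

  0-simplices (9): [v_0], [v_1], [v_2], [v_3], [v_4], [v_5], [v_6], [v_7], [v_8]
  1-simplices (27): (27 of them)
  2-simplices (18): (18 of them)

Hence C_0 ≅ Z^9, C_1 ≅ Z^27, C_2 ≅ Z^18.

Boundary ∂_1: C_1 → C_0 is given by ∂[p,q] = [q] − [p].
The 9×27 boundary matrix has rank 8 and Smith normal form diag(1,1,1,1,1,1,1,1).

∂_2: C_2 → C_1 sends each 2-simplex [p,q,r] to [q,r] − [p,r] + [p,q]. For instance
  ∂[v_0,v_1,v_4] = [v_1,v_4] − [v_0,v_4] + [v_0,v_1],
  ∂[v_1,v_4,v_6] = [v_4,v_6] − [v_1,v_6] + [v_1,v_4].
This gives a 27×18 integer matrix of rank 18; reducing to Smith normal form yields diagonal entries (1,1,1,1,1,1,1,1,1,1,1,1,1,1,1,1,1,2).

Now H_k = ker ∂_k / im ∂_{k+1}, so:

  H_0: rank C_0 − rank ∂_1 = 9 − 8 = 1, and the invariant factors of ∂_1 are all 1, so H_0 = Z.
  H_1: rank ker ∂_1 − rank ∂_2 = (27 − 8) − 18 = 1, and ∂_2 has invariant factor 2 > 1, so H_1 = Z × Z/2.
  H_2: rank ker ∂_2 − rank ∂_3 = (18 − 18) − 0 = 0, and there is no ∂_3, so H_2 = 0.

As a check, the Euler characteristic is 9 − 27 + 18 = 0, which agrees with 1 − 1 + 0 = 0.
(K is a triangulation of the Klein bottle.)

H_0 = Z,  H_1 = Z × Z/2,  H_2 = 0.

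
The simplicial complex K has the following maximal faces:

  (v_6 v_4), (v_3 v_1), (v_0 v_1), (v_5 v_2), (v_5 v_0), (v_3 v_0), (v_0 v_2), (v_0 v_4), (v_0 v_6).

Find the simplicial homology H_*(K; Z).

We work with the vertex ordering v_0 < v_1 < v_2 < v_3 < v_4 < v_5 < v_6. The simplices of K, each written with vertices in increasing order, are:

  0-simplices (7): [v_0], [v_1], [v_2], [v_3], [v_4], [v_5], [v_6]
  1-simplices (9): [v_0,v_1], [v_0,v_2], [v_0,v_3], [v_0,v_4], [v_0,v_5], [v_0,v_6], [v_1,v_3], [v_2,v_5], [v_4,v_6]

Hence C_0 ≅ Z^7, C_1 ≅ Z^9.

The boundary map ∂_1: C_1 → C_0 sends each edge [p,q] (with p < q) to q − p. For instance
  ∂[v_1,v_3] = [v_3] − [v_1].
This gives a 7×9 integer matrix of rank 6; reducing to Smith normal form yields diagonal entries (1,1,1,1,1,1).

From H_k ≅ ker(∂_k) / im(∂_{k+1}) we obtain:

  H_0: rank C_0 − rank ∂_1 = 7 − 6 = 1, and the invariant factors of ∂_1 are all 1, so H_0 ≅ Z.
  H_1: rank ker ∂_1 − rank ∂_2 = (9 − 6) − 0 = 3, and there is no ∂_2, so H_1 ≅ Z^3.

As a check, the Euler characteristic is 7 − 9 = -2, which agrees with 1 − 3 = -2.

H_0 = Z,  H_1 = Z^3.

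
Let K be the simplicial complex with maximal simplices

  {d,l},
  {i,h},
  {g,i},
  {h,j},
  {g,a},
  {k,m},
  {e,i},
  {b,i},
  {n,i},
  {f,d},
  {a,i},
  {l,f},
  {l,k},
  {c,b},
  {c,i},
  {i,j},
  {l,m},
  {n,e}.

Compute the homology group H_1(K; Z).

We work with the vertex ordering a < b < c < d < e < f < g < h < i < j < k < l < m < n. The simplices of K, each written with vertices in increasing order, are:

  0-simplices (14): a, b, c, d, e, f, g, h, i, j, k, l, m, n
  1-simplices (18): ag, ai, bc, bi, ci, df, dl, ei, en, fl, gi, hi, hj, ij, in, kl, km, lm

giving chain groups C_0 ≅ Z^14, C_1 ≅ Z^18.

The boundary map ∂_1: C_1 → C_0 is given by ∂[p,q] = [q] − [p].
The resulting 14×18 matrix has rank 12, and its Smith normal form has invariant factors (1,1,1,1,1,1,1,1,1,1,1,1).

Computing H_k = (kernel of ∂_k) / (image of ∂_{k+1}):

  H_1: rank ker ∂_1 − rank ∂_2 = (18 − 12) − 0 = 6, and there is no ∂_2, so H_1 = Z^6.

(K is a triangulation of the disjoint union of a wedge of 4 circles and a wedge of 2 circles.)

H_1 = Z^6.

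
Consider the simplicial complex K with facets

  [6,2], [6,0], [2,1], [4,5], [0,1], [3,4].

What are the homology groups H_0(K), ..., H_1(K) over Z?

We work with the vertex ordering 0 < 1 < 2 < 3 < 4 < 5 < 6. The simplices of K, each written with vertices in increasing order, are:

  0-simplices (7): [0], [1], [2], [3], [4], [5], [6]
  1-simplices (6): [0,1], [0,6], [1,2], [2,6], [3,4], [4,5]

giving chain groups C_0 ≅ Z^7, C_1 ≅ Z^6.

∂_1: C_1 → C_0 sends each edge [p,q] (with p < q) to q − p.
As a 7×6 matrix over Z this has rank 5, with invariant factors (1,1,1,1,1).

From H_k ≅ ker(∂_k) / im(∂_{k+1}) we obtain:

  H_0: rank C_0 − rank ∂_1 = 7 − 5 = 2, and the invariant factors of ∂_1 are all 1, so H_0 ≅ Z^2.
  H_1: rank ker ∂_1 − rank ∂_2 = (6 − 5) − 0 = 1, and there is no ∂_2, so H_1 ≅ Z.

As a check, the Euler characteristic is 7 − 6 = 1, which agrees with 2 − 1 = 1.

H_0 ≅ Z^2,  H_1 ≅ Z.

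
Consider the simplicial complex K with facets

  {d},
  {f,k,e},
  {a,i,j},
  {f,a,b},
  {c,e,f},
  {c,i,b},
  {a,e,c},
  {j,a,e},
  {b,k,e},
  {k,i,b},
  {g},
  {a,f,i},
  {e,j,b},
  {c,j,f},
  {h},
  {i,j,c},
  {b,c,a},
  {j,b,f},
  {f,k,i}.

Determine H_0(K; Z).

Order the vertices as a < b < c < d < e < f < g < h < i < j < k. Listing each simplex with vertices in this order, K has dimension 2 with simplices:

  0-simplices (11): a, b, c, d, e, f, g, h, i, j, k
  1-simplices (24): ab, ac, ae, af, ai, aj, bc, be, bf, bi, bj, bk, ce, cf, ci, cj, ef, ej, ek, fi, fj, fk, ij, ik
  2-simplices (16): abc, abf, ace, aej, afi, aij, bci, bej, bek, bfj, bik, cef, cfj, cij, efk, fik

Hence C_0 ≅ Z^11, C_1 ≅ Z^24, C_2 ≅ Z^16.

The boundary map ∂_1: C_1 → C_0 maps an edge to its endpoints' difference, ∂[p,q] = q − p.
As a 11×24 matrix over Z this has rank 7, with invariant factors (1,1,1,1,1,1,1).

Boundary ∂_2: C_2 → C_1 acts by ∂[p,q,r] = [q,r] − [p,r] + [p,q]. For instance
  ∂bek = ek − bk + be,
  ∂cij = ij − cj + ci.
As a 24×16 matrix over Z this has rank 15, with invariant factors (1,1,1,1,1,1,1,1,1,1,1,1,1,1,1).

Reading off H_k = ker ∂_k / im ∂_{k+1}:

  H_0: rank C_0 − rank ∂_1 = 11 − 7 = 4, and the invariant factors of ∂_1 are all 1, so H_0 = Z^4.

H_0 = Z^4.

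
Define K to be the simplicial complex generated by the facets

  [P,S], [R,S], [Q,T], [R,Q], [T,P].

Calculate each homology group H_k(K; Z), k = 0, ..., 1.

K has 5 vertices, 5 edges.
rank ∂_0 = 0, rank ∂_1 = 4 ⇒ b_0 = 5 − 0 − 4 = 1; all invariant factors of ∂_1 are 1 so no torsion. So H_0 ≅ Z.
rank ∂_1 = 4, rank ∂_2 = 0 ⇒ b_1 = 5 − 4 − 0 = 1. So H_1 ≅ Z.

H_0 = Z,  H_1 = Z.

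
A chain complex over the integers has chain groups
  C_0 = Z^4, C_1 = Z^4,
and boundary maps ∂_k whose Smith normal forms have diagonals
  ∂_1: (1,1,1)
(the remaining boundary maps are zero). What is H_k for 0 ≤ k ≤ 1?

H_0 = Z,  H_1 = Z.

H_0: b_0 = 4 − 0 − 3 = 1; torsion from ∂_1 factors > 1: none. So H_0 = Z.
H_1: b_1 = 4 − 3 − 0 = 1; torsion from ∂_2 factors > 1: none. So H_1 = Z.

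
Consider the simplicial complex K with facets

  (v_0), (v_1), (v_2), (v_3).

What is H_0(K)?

H_0 = Z^4.

Order the vertices as v_0 < v_1 < v_2 < v_3. Listing each simplex with vertices in this order, K has dimension 0 with simplices:

  0-simplices (4): [v_0], [v_1], [v_2], [v_3]

giving chain groups C_0 ≅ Z^4.

Now H_k = ker ∂_k / im ∂_{k+1}, so:

  H_0: rank C_0 − rank ∂_1 = 4 − 0 = 4, and there is no ∂_1, so H_0 ≅ Z^4.

(K is a triangulation of a set of 4 points.)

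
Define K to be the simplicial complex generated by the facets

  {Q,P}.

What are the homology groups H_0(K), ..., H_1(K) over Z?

H_0 = Z,  H_1 = 0.

Order the vertices as P < Q. Listing each simplex with vertices in this order, K has dimension 1 with simplices:

  0-simplices (2): P, Q
  1-simplices (1): PQ

Hence C_0 ≅ Z^2, C_1 ≅ Z^1.

∂_1: C_1 → C_0 maps an edge to its endpoints' difference, ∂[p,q] = q − p.
The resulting 2×1 matrix has rank 1, and its Smith normal form has invariant factors (1).

Now H_k = ker ∂_k / im ∂_{k+1}, so:

  H_0: rank C_0 − rank ∂_1 = 2 − 1 = 1, and the invariant factors of ∂_1 are all 1, so H_0 = Z.
  H_1: rank ker ∂_1 − rank ∂_2 = (1 − 1) − 0 = 0, and there is no ∂_2, so H_1 = 0.

As a check, the Euler characteristic is 2 − 1 = 1, which agrees with 1 − 0 = 1.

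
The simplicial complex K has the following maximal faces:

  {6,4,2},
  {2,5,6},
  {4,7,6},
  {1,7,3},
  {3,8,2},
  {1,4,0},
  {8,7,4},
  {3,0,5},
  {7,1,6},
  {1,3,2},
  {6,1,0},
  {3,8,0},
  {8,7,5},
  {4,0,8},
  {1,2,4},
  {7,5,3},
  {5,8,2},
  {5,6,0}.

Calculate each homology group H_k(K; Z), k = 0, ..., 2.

K has 9 vertices, 27 edges, 18 triangles.
rank ∂_0 = 0, rank ∂_1 = 8 ⇒ b_0 = 9 − 0 − 8 = 1; all invariant factors of ∂_1 are 1 so no torsion. So H_0 ≅ Z.
rank ∂_1 = 8, rank ∂_2 = 18 ⇒ b_1 = 27 − 8 − 18 = 1; ∂_2 has invariant factor(s) [2] giving torsion. So H_1 ≅ Z ⊕ Z/2Z.
rank ∂_2 = 18, rank ∂_3 = 0 ⇒ b_2 = 18 − 18 − 0 = 0. So H_2 ≅ 0.

H_0 ≅ Z,  H_1 ≅ Z ⊕ Z/2Z,  H_2 = 0.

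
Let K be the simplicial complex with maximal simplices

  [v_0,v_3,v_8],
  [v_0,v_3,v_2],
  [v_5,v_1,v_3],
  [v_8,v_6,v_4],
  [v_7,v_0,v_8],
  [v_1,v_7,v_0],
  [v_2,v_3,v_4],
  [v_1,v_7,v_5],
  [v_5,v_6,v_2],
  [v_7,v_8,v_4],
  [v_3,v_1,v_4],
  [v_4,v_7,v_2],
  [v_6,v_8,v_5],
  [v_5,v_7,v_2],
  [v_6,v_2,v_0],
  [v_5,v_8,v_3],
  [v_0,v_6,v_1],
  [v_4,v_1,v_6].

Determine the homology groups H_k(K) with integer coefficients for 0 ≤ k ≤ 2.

H_0 = Z,  H_1 = Z^2,  H_2 = Z.

Take the total order v_0 < v_1 < v_2 < v_3 < v_4 < v_5 < v_6 < v_7 < v_8 on the vertex set. Then K (dimension 2) consists of the simplices:

  0-simplices (9): [v_0], [v_1], [v_2], [v_3], [v_4], [v_5], [v_6], [v_7], [v_8]
  1-simplices (27): (27 of them)
  2-simplices (18): (18 of them)

giving chain groups C_0 ≅ Z^9, C_1 ≅ Z^27, C_2 ≅ Z^18.

The boundary map ∂_1: C_1 → C_0 sends each edge [p,q] (with p < q) to q − p. For instance
  ∂[v_0,v_1] = [v_1] − [v_0].
The resulting 9×27 matrix has rank 8, and its Smith normal form has invariant factors (1,1,1,1,1,1,1,1).

∂_2: C_2 → C_1 maps a triangle to the signed sum of its edges. For instance
  ∂[v_0,v_1,v_7] = [v_1,v_7] − [v_0,v_7] + [v_0,v_1],
  ∂[v_4,v_6,v_8] = [v_6,v_8] − [v_4,v_8] + [v_4,v_6].
The resulting 27×18 matrix has rank 17, and its Smith normal form has invariant factors (1,1,1,1,1,1,1,1,1,1,1,1,1,1,1,1,1).

Now H_k = ker ∂_k / im ∂_{k+1}, so:

  H_0: rank C_0 − rank ∂_1 = 9 − 8 = 1, and the invariant factors of ∂_1 are all 1, so H_0 = Z.
  H_1: rank ker ∂_1 − rank ∂_2 = (27 − 8) − 17 = 2, and the invariant factors of ∂_2 are all 1, so H_1 = Z^2.
  H_2: rank ker ∂_2 − rank ∂_3 = (18 − 17) − 0 = 1, and there is no ∂_3, so H_2 = Z.

(K is a triangulation of the torus T^2.)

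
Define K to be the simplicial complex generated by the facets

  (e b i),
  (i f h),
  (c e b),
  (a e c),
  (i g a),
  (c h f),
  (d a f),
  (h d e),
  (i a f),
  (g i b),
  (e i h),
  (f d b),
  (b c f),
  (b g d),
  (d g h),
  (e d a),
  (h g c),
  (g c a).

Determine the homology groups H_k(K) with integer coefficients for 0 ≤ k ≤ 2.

K has 9 vertices, 27 edges, 18 triangles.
rank ∂_0 = 0, rank ∂_1 = 8 ⇒ b_0 = 9 − 0 − 8 = 1; all invariant factors of ∂_1 are 1 so no torsion. So H_0 ≅ Z.
rank ∂_1 = 8, rank ∂_2 = 17 ⇒ b_1 = 27 − 8 − 17 = 2; all invariant factors of ∂_2 are 1 so no torsion. So H_1 ≅ Z^2.
rank ∂_2 = 17, rank ∂_3 = 0 ⇒ b_2 = 18 − 17 − 0 = 1. So H_2 ≅ Z.

H_0 ≅ Z,  H_1 ≅ Z^2,  H_2 ≅ Z.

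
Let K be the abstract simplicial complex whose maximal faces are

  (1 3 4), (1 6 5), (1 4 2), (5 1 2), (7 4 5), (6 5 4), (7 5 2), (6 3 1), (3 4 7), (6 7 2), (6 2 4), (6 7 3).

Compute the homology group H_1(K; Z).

H_1 ≅ Z/2.

Order the vertices as 1 < 2 < 3 < 4 < 5 < 6 < 7. Listing each simplex with vertices in this order, K has dimension 2 with simplices:

  0-simplices (7): [1], [2], [3], [4], [5], [6], [7]
  1-simplices (18): [1,2], [1,3], [1,4], [1,5], [1,6], [2,4], [2,5], [2,6], [2,7], [3,4], [3,6], [3,7], [4,5], [4,6], [4,7], [5,6], [5,7], [6,7]
  2-simplices (12): [1,2,4], [1,2,5], [1,3,4], [1,3,6], [1,5,6], [2,4,6], [2,5,7], [2,6,7], [3,4,7], [3,6,7], [4,5,6], [4,5,7]

Hence C_0 ≅ Z^7, C_1 ≅ Z^18, C_2 ≅ Z^12.

∂_1: C_1 → C_0 is given by ∂[p,q] = [q] − [p]. For instance
  ∂[1,6] = [6] − [1].
The 7×18 boundary matrix has rank 6 and Smith normal form diag(1,1,1,1,1,1).

Boundary ∂_2: C_2 → C_1 maps a triangle to the signed sum of its edges. For instance
  ∂[1,3,4] = [3,4] − [1,4] + [1,3],
  ∂[2,6,7] = [6,7] − [2,7] + [2,6].
The resulting 18×12 matrix has rank 12, and its Smith normal form has invariant factors (1,1,1,1,1,1,1,1,1,1,1,2).

Reading off H_k = ker ∂_k / im ∂_{k+1}:

  H_1: rank ker ∂_1 − rank ∂_2 = (18 − 6) − 12 = 0, and ∂_2 has invariant factor 2 > 1, so H_1 ≅ Z/2.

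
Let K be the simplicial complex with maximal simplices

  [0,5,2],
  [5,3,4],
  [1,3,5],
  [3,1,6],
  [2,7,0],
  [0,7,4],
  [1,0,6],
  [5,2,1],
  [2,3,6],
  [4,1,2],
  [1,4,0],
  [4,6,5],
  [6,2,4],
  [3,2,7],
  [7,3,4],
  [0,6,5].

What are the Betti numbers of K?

Order the vertices as 0 < 1 < 2 < 3 < 4 < 5 < 6 < 7. Listing each simplex with vertices in this order, K has dimension 2 with simplices:

  0-simplices (8): [0], [1], [2], [3], [4], [5], [6], [7]
  1-simplices (24): (24 of them)
  2-simplices (16): [0,1,4], [0,1,6], [0,2,5], [0,2,7], [0,4,7], [0,5,6], [1,2,4], [1,2,5], [1,3,5], [1,3,6], [2,3,6], [2,3,7], [2,4,6], [3,4,5], [3,4,7], [4,5,6]

Hence C_0 ≅ Z^8, C_1 ≅ Z^24, C_2 ≅ Z^16.

∂_1: C_1 → C_0 sends each edge [p,q] (with p < q) to q − p. For instance
  ∂[0,7] = [7] − [0].
This gives a 8×24 integer matrix of rank 7; reducing to Smith normal form yields diagonal entries (1,1,1,1,1,1,1).

∂_2: C_2 → C_1 acts by ∂[p,q,r] = [q,r] − [p,r] + [p,q]. For instance
  ∂[0,2,7] = [2,7] − [0,7] + [0,2],
  ∂[4,5,6] = [5,6] − [4,6] + [4,5].
The 24×16 boundary matrix has rank 15 and Smith normal form diag(1,1,1,1,1,1,1,1,1,1,1,1,1,1,1).

From H_k ≅ ker(∂_k) / im(∂_{k+1}) we obtain:

  H_0: rank C_0 − rank ∂_1 = 8 − 7 = 1, and the invariant factors of ∂_1 are all 1, so H_0 ≅ Z.
  H_1: rank ker ∂_1 − rank ∂_2 = (24 − 7) − 15 = 2, and the invariant factors of ∂_2 are all 1, so H_1 ≅ Z^2.
  H_2: rank ker ∂_2 − rank ∂_3 = (16 − 15) − 0 = 1, and there is no ∂_3, so H_2 ≅ Z.

As a check, the Euler characteristic is 8 − 24 + 16 = 0, which agrees with 1 − 2 + 1 = 0.

Hence the Betti numbers are b_0 = 1, b_1 = 2, b_2 = 1.

b_0 = 1, b_1 = 2, b_2 = 1.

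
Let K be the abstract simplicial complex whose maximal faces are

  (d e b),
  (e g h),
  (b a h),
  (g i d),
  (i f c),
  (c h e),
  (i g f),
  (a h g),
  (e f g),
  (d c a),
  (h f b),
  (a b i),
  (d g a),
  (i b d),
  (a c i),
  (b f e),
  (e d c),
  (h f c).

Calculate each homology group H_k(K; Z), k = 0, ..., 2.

Take the total order a < b < c < d < e < f < g < h < i on the vertex set. Then K (dimension 2) consists of the simplices:

  0-simplices (9): a, b, c, d, e, f, g, h, i
  1-simplices (27): ab, ac, ad, ag, ah, ai, bd, be, bf, bh, bi, cd, ce, cf, ch, ci, de, dg, di, ef, eg, eh, fg, fh, fi, gh, gi
  2-simplices (18): abh, abi, acd, aci, adg, agh, bde, bdi, bef, bfh, cde, ceh, cfh, cfi, dgi, efg, egh, fgi

Hence C_0 ≅ Z^9, C_1 ≅ Z^27, C_2 ≅ Z^18.

∂_1: C_1 → C_0 is given by ∂[p,q] = [q] − [p].
As a 9×27 matrix over Z this has rank 8, with invariant factors (1,1,1,1,1,1,1,1).

Boundary ∂_2: C_2 → C_1 acts by ∂[p,q,r] = [q,r] − [p,r] + [p,q]. For instance
  ∂aci = ci − ai + ac,
  ∂dgi = gi − di + dg.
The 27×18 boundary matrix has rank 18 and Smith normal form diag(1,1,1,1,1,1,1,1,1,1,1,1,1,1,1,1,1,2).

From H_k ≅ ker(∂_k) / im(∂_{k+1}) we obtain:

  H_0: rank C_0 − rank ∂_1 = 9 − 8 = 1, and the invariant factors of ∂_1 are all 1, so H_0 ≅ Z.
  H_1: rank ker ∂_1 − rank ∂_2 = (27 − 8) − 18 = 1, and ∂_2 has invariant factor 2 > 1, so H_1 ≅ Z ⊕ Z/2.
  H_2: rank ker ∂_2 − rank ∂_3 = (18 − 18) − 0 = 0, and there is no ∂_3, so H_2 ≅ 0.

As a check, the Euler characteristic is 9 − 27 + 18 = 0, which agrees with 1 − 1 + 0 = 0.
(K is a triangulation of the Klein bottle.)

H_0 ≅ Z,  H_1 ≅ Z ⊕ Z/2,  H_2 = 0.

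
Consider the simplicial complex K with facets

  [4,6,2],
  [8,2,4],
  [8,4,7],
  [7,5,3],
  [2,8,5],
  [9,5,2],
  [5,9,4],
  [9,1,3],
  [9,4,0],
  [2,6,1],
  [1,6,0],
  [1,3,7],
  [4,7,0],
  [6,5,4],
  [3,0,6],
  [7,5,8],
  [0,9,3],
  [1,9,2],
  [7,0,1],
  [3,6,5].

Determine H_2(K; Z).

K has 10 vertices, 30 edges, 20 triangles.
rank ∂_2 = 20, rank ∂_3 = 0 ⇒ b_2 = 20 − 20 − 0 = 0. So H_2 ≅ 0.

H_2 = 0.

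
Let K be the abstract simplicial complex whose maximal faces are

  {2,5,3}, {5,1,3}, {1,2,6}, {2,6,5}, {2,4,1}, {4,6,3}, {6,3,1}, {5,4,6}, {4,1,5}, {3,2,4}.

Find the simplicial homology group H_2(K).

Fix the vertex order 1 < 2 < 3 < 4 < 5 < 6 and write every simplex with vertices in increasing order. Then dim K = 2 and the simplices of K are:

  0-simplices (6): [1], [2], [3], [4], [5], [6]
  1-simplices (15): [1,2], [1,3], [1,4], [1,5], [1,6], [2,3], [2,4], [2,5], [2,6], [3,4], [3,5], [3,6], [4,5], [4,6], [5,6]
  2-simplices (10): [1,2,4], [1,2,6], [1,3,5], [1,3,6], [1,4,5], [2,3,4], [2,3,5], [2,5,6], [3,4,6], [4,5,6]

so the chain groups are C_0 ≅ Z^6, C_1 ≅ Z^15, C_2 ≅ Z^10.

∂_1: C_1 → C_0 is given by ∂[p,q] = [q] − [p]. For instance
  ∂[4,5] = [5] − [4].
The resulting 6×15 matrix has rank 5, and its Smith normal form has invariant factors (1,1,1,1,1).

The boundary map ∂_2: C_2 → C_1 sends each 2-simplex [p,q,r] to [q,r] − [p,r] + [p,q]. For instance
  ∂[1,3,6] = [3,6] − [1,6] + [1,3],
  ∂[2,3,5] = [3,5] − [2,5] + [2,3].
As a 15×10 matrix over Z this has rank 10, with invariant factors (1,1,1,1,1,1,1,1,1,2).

Reading off H_k = ker ∂_k / im ∂_{k+1}:

  H_2: rank ker ∂_2 − rank ∂_3 = (10 − 10) − 0 = 0, and there is no ∂_3, so H_2 = 0.

H_2 ≅ 0.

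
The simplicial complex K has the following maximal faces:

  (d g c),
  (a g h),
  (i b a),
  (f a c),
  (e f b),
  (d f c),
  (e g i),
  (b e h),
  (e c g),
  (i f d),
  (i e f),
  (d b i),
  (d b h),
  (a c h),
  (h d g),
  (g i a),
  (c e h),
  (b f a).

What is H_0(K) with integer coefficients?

H_0 ≅ Z.

Order the vertices as a < b < c < d < e < f < g < h < i. Listing each simplex with vertices in this order, K has dimension 2 with simplices:

  0-simplices (9): a, b, c, d, e, f, g, h, i
  1-simplices (27): ab, ac, af, ag, ah, ai, bd, be, bf, bh, bi, cd, ce, cf, cg, ch, df, dg, dh, di, ef, eg, eh, ei, fi, gh, gi
  2-simplices (18): abf, abi, acf, ach, agh, agi, bdh, bdi, bef, beh, cdf, cdg, ceg, ceh, dfi, dgh, efi, egi

giving chain groups C_0 ≅ Z^9, C_1 ≅ Z^27, C_2 ≅ Z^18.

Boundary ∂_1: C_1 → C_0 sends each edge [p,q] (with p < q) to q − p. For instance
  ∂bi = i − b.
The 9×27 boundary matrix has rank 8 and Smith normal form diag(1,1,1,1,1,1,1,1).

The boundary map ∂_2: C_2 → C_1 acts by ∂[p,q,r] = [q,r] − [p,r] + [p,q]. For instance
  ∂ach = ch − ah + ac,
  ∂acf = cf − af + ac.
The 27×18 boundary matrix has rank 18 and Smith normal form diag(1,1,1,1,1,1,1,1,1,1,1,1,1,1,1,1,1,2).

Now H_k = ker ∂_k / im ∂_{k+1}, so:

  H_0: rank C_0 − rank ∂_1 = 9 − 8 = 1, and the invariant factors of ∂_1 are all 1, so H_0 ≅ Z.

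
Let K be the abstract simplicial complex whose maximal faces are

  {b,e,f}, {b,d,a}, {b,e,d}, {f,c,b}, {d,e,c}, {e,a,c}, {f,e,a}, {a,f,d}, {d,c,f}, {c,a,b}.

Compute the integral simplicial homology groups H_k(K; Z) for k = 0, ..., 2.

H_0 ≅ Z,  H_1 ≅ Z_2,  H_2 = 0.

Fix the vertex order a < b < c < d < e < f and write every simplex with vertices in increasing order. Then dim K = 2 and the simplices of K are:

  0-simplices (6): a, b, c, d, e, f
  1-simplices (15): ab, ac, ad, ae, af, bc, bd, be, bf, cd, ce, cf, de, df, ef
  2-simplices (10): abc, abd, ace, adf, aef, bcf, bde, bef, cde, cdf

giving chain groups C_0 ≅ Z^6, C_1 ≅ Z^15, C_2 ≅ Z^10.

∂_1: C_1 → C_0 sends each edge [p,q] (with p < q) to q − p. For instance
  ∂bf = f − b.
The 6×15 boundary matrix has rank 5 and Smith normal form diag(1,1,1,1,1).

Boundary ∂_2: C_2 → C_1 sends each 2-simplex [p,q,r] to [q,r] − [p,r] + [p,q]. For instance
  ∂adf = df − af + ad,
  ∂aef = ef − af + ae.
The resulting 15×10 matrix has rank 10, and its Smith normal form has invariant factors (1,1,1,1,1,1,1,1,1,2).

From H_k ≅ ker(∂_k) / im(∂_{k+1}) we obtain:

  H_0: rank C_0 − rank ∂_1 = 6 − 5 = 1, and the invariant factors of ∂_1 are all 1, so H_0 ≅ Z.
  H_1: rank ker ∂_1 − rank ∂_2 = (15 − 5) − 10 = 0, and ∂_2 has invariant factor 2 > 1, so H_1 ≅ Z_2.
  H_2: rank ker ∂_2 − rank ∂_3 = (10 − 10) − 0 = 0, and there is no ∂_3, so H_2 ≅ 0.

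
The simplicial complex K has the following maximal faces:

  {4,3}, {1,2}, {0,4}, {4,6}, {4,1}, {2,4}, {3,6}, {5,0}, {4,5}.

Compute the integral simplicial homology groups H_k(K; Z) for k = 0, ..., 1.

Order the vertices as 0 < 1 < 2 < 3 < 4 < 5 < 6. Listing each simplex with vertices in this order, K has dimension 1 with simplices:

  0-simplices (7): [0], [1], [2], [3], [4], [5], [6]
  1-simplices (9): [0,4], [0,5], [1,2], [1,4], [2,4], [3,4], [3,6], [4,5], [4,6]

Hence C_0 ≅ Z^7, C_1 ≅ Z^9.

∂_1: C_1 → C_0 sends each edge [p,q] (with p < q) to q − p.
The resulting 7×9 matrix has rank 6, and its Smith normal form has invariant factors (1,1,1,1,1,1).

Computing H_k = (kernel of ∂_k) / (image of ∂_{k+1}):

  H_0: rank C_0 − rank ∂_1 = 7 − 6 = 1, and the invariant factors of ∂_1 are all 1, so H_0 = Z.
  H_1: rank ker ∂_1 − rank ∂_2 = (9 − 6) − 0 = 3, and there is no ∂_2, so H_1 = Z^3.

As a check, the Euler characteristic is 7 − 9 = -2, which agrees with 1 − 3 = -2.

H_0 ≅ Z,  H_1 ≅ Z^3.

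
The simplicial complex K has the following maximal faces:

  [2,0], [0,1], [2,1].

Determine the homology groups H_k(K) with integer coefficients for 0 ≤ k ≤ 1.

H_0 = Z,  H_1 = Z.

We work with the vertex ordering 0 < 1 < 2. The simplices of K, each written with vertices in increasing order, are:

  0-simplices (3): [0], [1], [2]
  1-simplices (3): [0,1], [0,2], [1,2]

so the chain groups are C_0 ≅ Z^3, C_1 ≅ Z^3.

∂_1: C_1 → C_0 sends each edge [p,q] (with p < q) to q − p.
As a 3×3 matrix over Z this has rank 2, with invariant factors (1,1).

Now H_k = ker ∂_k / im ∂_{k+1}, so:

  H_0: rank C_0 − rank ∂_1 = 3 − 2 = 1, and the invariant factors of ∂_1 are all 1, so H_0 ≅ Z.
  H_1: rank ker ∂_1 − rank ∂_2 = (3 − 2) − 0 = 1, and there is no ∂_2, so H_1 ≅ Z.

(K is a triangulation of the circle S^1.)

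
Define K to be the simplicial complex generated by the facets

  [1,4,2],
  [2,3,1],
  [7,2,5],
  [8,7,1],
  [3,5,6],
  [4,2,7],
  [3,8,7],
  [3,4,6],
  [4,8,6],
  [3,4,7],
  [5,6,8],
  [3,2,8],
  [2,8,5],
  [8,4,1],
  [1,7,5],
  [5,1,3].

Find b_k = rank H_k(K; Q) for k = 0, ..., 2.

b_0 = 1, b_1 = 2, b_2 = 1.

Order the vertices as 1 < 2 < 3 < 4 < 5 < 6 < 7 < 8. Listing each simplex with vertices in this order, K has dimension 2 with simplices:

  0-simplices (8): [1], [2], [3], [4], [5], [6], [7], [8]
  1-simplices (24): (24 of them)
  2-simplices (16): [1,2,3], [1,2,4], [1,3,5], [1,4,8], [1,5,7], [1,7,8], [2,3,8], [2,4,7], [2,5,7], [2,5,8], [3,4,6], [3,4,7], [3,5,6], [3,7,8], [4,6,8], [5,6,8]

Hence C_0 ≅ Z^8, C_1 ≅ Z^24, C_2 ≅ Z^16.

The boundary map ∂_1: C_1 → C_0 is given by ∂[p,q] = [q] − [p]. For instance
  ∂[7,8] = [8] − [7].
This gives a 8×24 integer matrix of rank 7; reducing to Smith normal form yields diagonal entries (1,1,1,1,1,1,1).

Boundary ∂_2: C_2 → C_1 acts by ∂[p,q,r] = [q,r] − [p,r] + [p,q]. For instance
  ∂[4,6,8] = [6,8] − [4,8] + [4,6],
  ∂[3,7,8] = [7,8] − [3,8] + [3,7].
This gives a 24×16 integer matrix of rank 15; reducing to Smith normal form yields diagonal entries (1,1,1,1,1,1,1,1,1,1,1,1,1,1,1).

Computing H_k = (kernel of ∂_k) / (image of ∂_{k+1}):

  H_0: rank C_0 − rank ∂_1 = 8 − 7 = 1, and the invariant factors of ∂_1 are all 1, so H_0 = Z.
  H_1: rank ker ∂_1 − rank ∂_2 = (24 − 7) − 15 = 2, and the invariant factors of ∂_2 are all 1, so H_1 = Z^2.
  H_2: rank ker ∂_2 − rank ∂_3 = (16 − 15) − 0 = 1, and there is no ∂_3, so H_2 = Z.

As a check, the Euler characteristic is 8 − 24 + 16 = 0, which agrees with 1 − 2 + 1 = 0.

Hence the Betti numbers are b_0 = 1, b_1 = 2, b_2 = 1.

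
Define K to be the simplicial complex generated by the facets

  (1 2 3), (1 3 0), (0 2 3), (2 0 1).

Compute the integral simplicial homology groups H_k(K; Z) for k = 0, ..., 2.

H_0 = Z,  H_1 = 0,  H_2 = Z.

Take the total order 0 < 1 < 2 < 3 on the vertex set. Then K (dimension 2) consists of the simplices:

  0-simplices (4): [0], [1], [2], [3]
  1-simplices (6): [0,1], [0,2], [0,3], [1,2], [1,3], [2,3]
  2-simplices (4): [0,1,2], [0,1,3], [0,2,3], [1,2,3]

Hence C_0 ≅ Z^4, C_1 ≅ Z^6, C_2 ≅ Z^4.

Boundary ∂_1: C_1 → C_0 maps an edge to its endpoints' difference, ∂[p,q] = q − p. For instance
  ∂[0,1] = [1] − [0].
The 4×6 boundary matrix has rank 3 and Smith normal form diag(1,1,1).

∂_2: C_2 → C_1 maps a triangle to the signed sum of its edges. For instance
  ∂[1,2,3] = [2,3] − [1,3] + [1,2],
  ∂[0,2,3] = [2,3] − [0,3] + [0,2].
The resulting 6×4 matrix has rank 3, and its Smith normal form has invariant factors (1,1,1).

Reading off H_k = ker ∂_k / im ∂_{k+1}:

  H_0: rank C_0 − rank ∂_1 = 4 − 3 = 1, and the invariant factors of ∂_1 are all 1, so H_0 ≅ Z.
  H_1: rank ker ∂_1 − rank ∂_2 = (6 − 3) − 3 = 0, and the invariant factors of ∂_2 are all 1, so H_1 ≅ 0.
  H_2: rank ker ∂_2 − rank ∂_3 = (4 − 3) − 0 = 1, and there is no ∂_3, so H_2 ≅ Z.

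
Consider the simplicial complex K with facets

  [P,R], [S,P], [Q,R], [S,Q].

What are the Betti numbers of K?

K has 4 vertices, 4 edges.
rank ∂_0 = 0, rank ∂_1 = 3 ⇒ b_0 = 4 − 0 − 3 = 1; all invariant factors of ∂_1 are 1 so no torsion. So H_0 = Z.
rank ∂_1 = 3, rank ∂_2 = 0 ⇒ b_1 = 4 − 3 − 0 = 1. So H_1 = Z.

b_0 = 1, b_1 = 1.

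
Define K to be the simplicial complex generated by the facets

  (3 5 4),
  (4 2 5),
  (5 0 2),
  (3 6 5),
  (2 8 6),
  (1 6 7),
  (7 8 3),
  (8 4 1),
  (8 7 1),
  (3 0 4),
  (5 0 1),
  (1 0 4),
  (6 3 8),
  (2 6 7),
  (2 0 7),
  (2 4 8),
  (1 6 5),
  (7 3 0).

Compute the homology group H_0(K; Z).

Take the total order 0 < 1 < 2 < 3 < 4 < 5 < 6 < 7 < 8 on the vertex set. Then K (dimension 2) consists of the simplices:

  0-simplices (9): [0], [1], [2], [3], [4], [5], [6], [7], [8]
  1-simplices (27): (27 of them)
  2-simplices (18): [0,1,4], [0,1,5], [0,2,5], [0,2,7], [0,3,4], [0,3,7], [1,4,8], [1,5,6], [1,6,7], [1,7,8], [2,4,5], [2,4,8], [2,6,7], [2,6,8], [3,4,5], [3,5,6], [3,6,8], [3,7,8]

Hence C_0 ≅ Z^9, C_1 ≅ Z^27, C_2 ≅ Z^18.

Boundary ∂_1: C_1 → C_0 maps an edge to its endpoints' difference, ∂[p,q] = q − p.
The resulting 9×27 matrix has rank 8, and its Smith normal form has invariant factors (1,1,1,1,1,1,1,1).

The boundary map ∂_2: C_2 → C_1 sends each 2-simplex [p,q,r] to [q,r] − [p,r] + [p,q]. For instance
  ∂[0,1,5] = [1,5] − [0,5] + [0,1],
  ∂[1,7,8] = [7,8] − [1,8] + [1,7].
As a 27×18 matrix over Z this has rank 18, with invariant factors (1,1,1,1,1,1,1,1,1,1,1,1,1,1,1,1,1,2).

Now H_k = ker ∂_k / im ∂_{k+1}, so:

  H_0: rank C_0 − rank ∂_1 = 9 − 8 = 1, and the invariant factors of ∂_1 are all 1, so H_0 ≅ Z.

(K is a triangulation of the Klein bottle.)

H_0 = Z.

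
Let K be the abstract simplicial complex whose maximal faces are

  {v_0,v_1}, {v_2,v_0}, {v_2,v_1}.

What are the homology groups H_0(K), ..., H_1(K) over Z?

We work with the vertex ordering v_0 < v_1 < v_2. The simplices of K, each written with vertices in increasing order, are:

  0-simplices (3): [v_0], [v_1], [v_2]
  1-simplices (3): [v_0,v_1], [v_0,v_2], [v_1,v_2]

Hence C_0 ≅ Z^3, C_1 ≅ Z^3.

The boundary map ∂_1: C_1 → C_0 is given by ∂[p,q] = [q] − [p]. For instance
  ∂[v_1,v_2] = [v_2] − [v_1].
As a 3×3 matrix over Z this has rank 2, with invariant factors (1,1).

Computing H_k = (kernel of ∂_k) / (image of ∂_{k+1}):

  H_0: rank C_0 − rank ∂_1 = 3 − 2 = 1, and the invariant factors of ∂_1 are all 1, so H_0 = Z.
  H_1: rank ker ∂_1 − rank ∂_2 = (3 − 2) − 0 = 1, and there is no ∂_2, so H_1 = Z.

H_0 = Z,  H_1 = Z.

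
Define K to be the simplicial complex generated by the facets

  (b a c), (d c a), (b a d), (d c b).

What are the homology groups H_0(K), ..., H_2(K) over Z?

We work with the vertex ordering a < b < c < d. The simplices of K, each written with vertices in increasing order, are:

  0-simplices (4): a, b, c, d
  1-simplices (6): ab, ac, ad, bc, bd, cd
  2-simplices (4): abc, abd, acd, bcd

so the chain groups are C_0 ≅ Z^4, C_1 ≅ Z^6, C_2 ≅ Z^4.

∂_1: C_1 → C_0 maps an edge to its endpoints' difference, ∂[p,q] = q − p.
As a 4×6 matrix over Z this has rank 3, with invariant factors (1,1,1).

∂_2: C_2 → C_1 sends each 2-simplex [p,q,r] to [q,r] − [p,r] + [p,q]. For instance
  ∂bcd = cd − bd + bc,
  ∂abc = bc − ac + ab.
As a 6×4 matrix over Z this has rank 3, with invariant factors (1,1,1).

Reading off H_k = ker ∂_k / im ∂_{k+1}:

  H_0: rank C_0 − rank ∂_1 = 4 − 3 = 1, and the invariant factors of ∂_1 are all 1, so H_0 ≅ Z.
  H_1: rank ker ∂_1 − rank ∂_2 = (6 − 3) − 3 = 0, and the invariant factors of ∂_2 are all 1, so H_1 ≅ 0.
  H_2: rank ker ∂_2 − rank ∂_3 = (4 − 3) − 0 = 1, and there is no ∂_3, so H_2 ≅ Z.

As a check, the Euler characteristic is 4 − 6 + 4 = 2, which agrees with 1 − 0 + 1 = 2.
(K is a triangulation of the 2-sphere S^2.)

H_0 ≅ Z,  H_1 = 0,  H_2 ≅ Z.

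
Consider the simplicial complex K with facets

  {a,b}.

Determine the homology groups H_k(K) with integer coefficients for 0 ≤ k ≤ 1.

H_0 ≅ Z,  H_1 = 0.

Take the total order a < b on the vertex set. Then K (dimension 1) consists of the simplices:

  0-simplices (2): a, b
  1-simplices (1): ab

so the chain groups are C_0 ≅ Z^2, C_1 ≅ Z^1.

The boundary map ∂_1: C_1 → C_0 sends each edge [p,q] (with p < q) to q − p. For instance
  ∂ab = b − a.
As a 2×1 matrix over Z this has rank 1, with invariant factors (1).

Now H_k = ker ∂_k / im ∂_{k+1}, so:

  H_0: rank C_0 − rank ∂_1 = 2 − 1 = 1, and the invariant factors of ∂_1 are all 1, so H_0 = Z.
  H_1: rank ker ∂_1 − rank ∂_2 = (1 − 1) − 0 = 0, and there is no ∂_2, so H_1 = 0.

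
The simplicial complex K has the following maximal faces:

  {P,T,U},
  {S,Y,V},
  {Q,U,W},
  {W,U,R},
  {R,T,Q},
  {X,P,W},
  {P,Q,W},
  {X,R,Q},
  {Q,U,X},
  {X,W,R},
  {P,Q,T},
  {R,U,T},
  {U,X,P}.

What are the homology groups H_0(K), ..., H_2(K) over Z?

H_0 ≅ Z^2,  H_1 ≅ Z/2,  H_2 = 0.

Order the vertices as P < Q < R < S < T < U < V < W < X < Y. Listing each simplex with vertices in this order, K has dimension 2 with simplices:

  0-simplices (10): P, Q, R, S, T, U, V, W, X, Y
  1-simplices (21): PQ, PT, PU, PW, PX, QR, QT, QU, QW, QX, RT, RU, RW, RX, SV, SY, TU, UW, UX, VY, WX
  2-simplices (13): PQT, PQW, PTU, PUX, PWX, QRT, QRX, QUW, QUX, RTU, RUW, RWX, SVY

giving chain groups C_0 ≅ Z^10, C_1 ≅ Z^21, C_2 ≅ Z^13.

∂_1: C_1 → C_0 maps an edge to its endpoints' difference, ∂[p,q] = q − p. For instance
  ∂RW = W − R.
As a 10×21 matrix over Z this has rank 8, with invariant factors (1,1,1,1,1,1,1,1).

The boundary map ∂_2: C_2 → C_1 sends each 2-simplex [p,q,r] to [q,r] − [p,r] + [p,q]. For instance
  ∂PQT = QT − PT + PQ,
  ∂RTU = TU − RU + RT.
The resulting 21×13 matrix has rank 13, and its Smith normal form has invariant factors (1,1,1,1,1,1,1,1,1,1,1,1,2).

Now H_k = ker ∂_k / im ∂_{k+1}, so:

  H_0: rank C_0 − rank ∂_1 = 10 − 8 = 2, and the invariant factors of ∂_1 are all 1, so H_0 = Z^2.
  H_1: rank ker ∂_1 − rank ∂_2 = (21 − 8) − 13 = 0, and ∂_2 has invariant factor 2 > 1, so H_1 = Z/2.
  H_2: rank ker ∂_2 − rank ∂_3 = (13 − 13) − 0 = 0, and there is no ∂_3, so H_2 = 0.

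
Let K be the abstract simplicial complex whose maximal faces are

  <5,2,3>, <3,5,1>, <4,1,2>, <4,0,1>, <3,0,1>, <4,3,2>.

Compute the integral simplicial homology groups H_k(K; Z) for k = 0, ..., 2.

We work with the vertex ordering 0 < 1 < 2 < 3 < 4 < 5. The simplices of K, each written with vertices in increasing order, are:

  0-simplices (6): [0], [1], [2], [3], [4], [5]
  1-simplices (12): [0,1], [0,3], [0,4], [1,2], [1,3], [1,4], [1,5], [2,3], [2,4], [2,5], [3,4], [3,5]
  2-simplices (6): [0,1,3], [0,1,4], [1,2,4], [1,3,5], [2,3,4], [2,3,5]

so the chain groups are C_0 ≅ Z^6, C_1 ≅ Z^12, C_2 ≅ Z^6.

∂_1: C_1 → C_0 maps an edge to its endpoints' difference, ∂[p,q] = q − p. For instance
  ∂[3,5] = [5] − [3].
The resulting 6×12 matrix has rank 5, and its Smith normal form has invariant factors (1,1,1,1,1).

Boundary ∂_2: C_2 → C_1 sends each 2-simplex [p,q,r] to [q,r] − [p,r] + [p,q]. For instance
  ∂[1,3,5] = [3,5] − [1,5] + [1,3],
  ∂[0,1,3] = [1,3] − [0,3] + [0,1].
The resulting 12×6 matrix has rank 6, and its Smith normal form has invariant factors (1,1,1,1,1,1).

Now H_k = ker ∂_k / im ∂_{k+1}, so:

  H_0: rank C_0 − rank ∂_1 = 6 − 5 = 1, and the invariant factors of ∂_1 are all 1, so H_0 = Z.
  H_1: rank ker ∂_1 − rank ∂_2 = (12 − 5) − 6 = 1, and the invariant factors of ∂_2 are all 1, so H_1 = Z.
  H_2: rank ker ∂_2 − rank ∂_3 = (6 − 6) − 0 = 0, and there is no ∂_3, so H_2 = 0.

(K is a triangulation of the cylinder S^1 x I.)

H_0 ≅ Z,  H_1 ≅ Z,  H_2 = 0.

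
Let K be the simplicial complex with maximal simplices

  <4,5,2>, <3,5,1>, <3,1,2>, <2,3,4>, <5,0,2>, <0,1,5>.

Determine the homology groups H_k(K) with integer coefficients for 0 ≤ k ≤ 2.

H_0 = Z,  H_1 = Z,  H_2 = 0.

Fix the vertex order 0 < 1 < 2 < 3 < 4 < 5 and write every simplex with vertices in increasing order. Then dim K = 2 and the simplices of K are:

  0-simplices (6): [0], [1], [2], [3], [4], [5]
  1-simplices (12): [0,1], [0,2], [0,5], [1,2], [1,3], [1,5], [2,3], [2,4], [2,5], [3,4], [3,5], [4,5]
  2-simplices (6): [0,1,5], [0,2,5], [1,2,3], [1,3,5], [2,3,4], [2,4,5]

Hence C_0 ≅ Z^6, C_1 ≅ Z^12, C_2 ≅ Z^6.

The boundary map ∂_1: C_1 → C_0 is given by ∂[p,q] = [q] − [p]. For instance
  ∂[1,2] = [2] − [1].
The resulting 6×12 matrix has rank 5, and its Smith normal form has invariant factors (1,1,1,1,1).

Boundary ∂_2: C_2 → C_1 acts by ∂[p,q,r] = [q,r] − [p,r] + [p,q]. For instance
  ∂[2,4,5] = [4,5] − [2,5] + [2,4],
  ∂[0,1,5] = [1,5] − [0,5] + [0,1].
As a 12×6 matrix over Z this has rank 6, with invariant factors (1,1,1,1,1,1).

Now H_k = ker ∂_k / im ∂_{k+1}, so:

  H_0: rank C_0 − rank ∂_1 = 6 − 5 = 1, and the invariant factors of ∂_1 are all 1, so H_0 = Z.
  H_1: rank ker ∂_1 − rank ∂_2 = (12 − 5) − 6 = 1, and the invariant factors of ∂_2 are all 1, so H_1 = Z.
  H_2: rank ker ∂_2 − rank ∂_3 = (6 − 6) − 0 = 0, and there is no ∂_3, so H_2 = 0.

(K is a triangulation of the cylinder S^1 x I.)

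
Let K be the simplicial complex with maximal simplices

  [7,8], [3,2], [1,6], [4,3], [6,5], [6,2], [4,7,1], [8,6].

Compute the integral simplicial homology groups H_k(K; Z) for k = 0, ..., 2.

Take the total order 1 < 2 < 3 < 4 < 5 < 6 < 7 < 8 on the vertex set. Then K (dimension 2) consists of the simplices:

  0-simplices (8): [1], [2], [3], [4], [5], [6], [7], [8]
  1-simplices (10): [1,4], [1,6], [1,7], [2,3], [2,6], [3,4], [4,7], [5,6], [6,8], [7,8]
  2-simplices (1): [1,4,7]

giving chain groups C_0 ≅ Z^8, C_1 ≅ Z^10, C_2 ≅ Z^1.

∂_1: C_1 → C_0 maps an edge to its endpoints' difference, ∂[p,q] = q − p. For instance
  ∂[7,8] = [8] − [7].
This gives a 8×10 integer matrix of rank 7; reducing to Smith normal form yields diagonal entries (1,1,1,1,1,1,1).

The boundary map ∂_2: C_2 → C_1 maps a triangle to the signed sum of its edges. For instance
  ∂[1,4,7] = [4,7] − [1,7] + [1,4].
As a 10×1 matrix over Z this has rank 1, with invariant factors (1).

From H_k ≅ ker(∂_k) / im(∂_{k+1}) we obtain:

  H_0: rank C_0 − rank ∂_1 = 8 − 7 = 1, and the invariant factors of ∂_1 are all 1, so H_0 ≅ Z.
  H_1: rank ker ∂_1 − rank ∂_2 = (10 − 7) − 1 = 2, and the invariant factors of ∂_2 are all 1, so H_1 ≅ Z^2.
  H_2: rank ker ∂_2 − rank ∂_3 = (1 − 1) − 0 = 0, and there is no ∂_3, so H_2 ≅ 0.

H_0 ≅ Z,  H_1 ≅ Z^2,  H_2 = 0.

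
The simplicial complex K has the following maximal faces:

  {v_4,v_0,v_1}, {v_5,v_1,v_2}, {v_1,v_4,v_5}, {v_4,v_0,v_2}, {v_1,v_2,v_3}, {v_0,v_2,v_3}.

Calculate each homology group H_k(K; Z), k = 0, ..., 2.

K has 6 vertices, 12 edges, 6 triangles.
rank ∂_0 = 0, rank ∂_1 = 5 ⇒ b_0 = 6 − 0 − 5 = 1; all invariant factors of ∂_1 are 1 so no torsion. So H_0 = Z.
rank ∂_1 = 5, rank ∂_2 = 6 ⇒ b_1 = 12 − 5 − 6 = 1; all invariant factors of ∂_2 are 1 so no torsion. So H_1 = Z.
rank ∂_2 = 6, rank ∂_3 = 0 ⇒ b_2 = 6 − 6 − 0 = 0. So H_2 = 0.

H_0 ≅ Z,  H_1 ≅ Z,  H_2 = 0.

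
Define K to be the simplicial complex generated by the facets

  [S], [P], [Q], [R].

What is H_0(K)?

H_0 ≅ Z^4.

Fix the vertex order P < Q < R < S and write every simplex with vertices in increasing order. Then dim K = 0 and the simplices of K are:

  0-simplices (4): P, Q, R, S

giving chain groups C_0 ≅ Z^4.

Reading off H_k = ker ∂_k / im ∂_{k+1}:

  H_0: rank C_0 − rank ∂_1 = 4 − 0 = 4, and there is no ∂_1, so H_0 = Z^4.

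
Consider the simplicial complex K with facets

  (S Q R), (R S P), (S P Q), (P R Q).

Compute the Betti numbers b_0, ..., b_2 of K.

b_0 = 1, b_1 = 0, b_2 = 1.

Order the vertices as P < Q < R < S. Listing each simplex with vertices in this order, K has dimension 2 with simplices:

  0-simplices (4): P, Q, R, S
  1-simplices (6): PQ, PR, PS, QR, QS, RS
  2-simplices (4): PQR, PQS, PRS, QRS

so the chain groups are C_0 ≅ Z^4, C_1 ≅ Z^6, C_2 ≅ Z^4.

Boundary ∂_1: C_1 → C_0 is given by ∂[p,q] = [q] − [p].
The resulting 4×6 matrix has rank 3, and its Smith normal form has invariant factors (1,1,1).

∂_2: C_2 → C_1 acts by ∂[p,q,r] = [q,r] − [p,r] + [p,q]. For instance
  ∂PQS = QS − PS + PQ,
  ∂PQR = QR − PR + PQ.
The resulting 6×4 matrix has rank 3, and its Smith normal form has invariant factors (1,1,1).

Computing H_k = (kernel of ∂_k) / (image of ∂_{k+1}):

  H_0: rank C_0 − rank ∂_1 = 4 − 3 = 1, and the invariant factors of ∂_1 are all 1, so H_0 = Z.
  H_1: rank ker ∂_1 − rank ∂_2 = (6 − 3) − 3 = 0, and the invariant factors of ∂_2 are all 1, so H_1 = 0.
  H_2: rank ker ∂_2 − rank ∂_3 = (4 − 3) − 0 = 1, and there is no ∂_3, so H_2 = Z.

As a check, the Euler characteristic is 4 − 6 + 4 = 2, which agrees with 1 − 0 + 1 = 2.

Hence the Betti numbers are b_0 = 1, b_1 = 0, b_2 = 1.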